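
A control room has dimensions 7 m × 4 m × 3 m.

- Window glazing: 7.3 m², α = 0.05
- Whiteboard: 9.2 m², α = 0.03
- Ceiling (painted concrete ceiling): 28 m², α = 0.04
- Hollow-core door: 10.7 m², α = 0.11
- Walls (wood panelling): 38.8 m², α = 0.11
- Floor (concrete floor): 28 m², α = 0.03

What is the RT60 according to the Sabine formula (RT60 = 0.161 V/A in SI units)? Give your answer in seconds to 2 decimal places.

1.68 s

Equivalent absorption area: A = 7.3·0.05 + 9.2·0.03 + 28·0.04 + 10.7·0.11 + 38.8·0.11 + 28·0.03 = 8.046 m².
Room volume: 84 m³.
Sabine: RT60 = 0.161 × 84 / 8.046 = 1.68 s.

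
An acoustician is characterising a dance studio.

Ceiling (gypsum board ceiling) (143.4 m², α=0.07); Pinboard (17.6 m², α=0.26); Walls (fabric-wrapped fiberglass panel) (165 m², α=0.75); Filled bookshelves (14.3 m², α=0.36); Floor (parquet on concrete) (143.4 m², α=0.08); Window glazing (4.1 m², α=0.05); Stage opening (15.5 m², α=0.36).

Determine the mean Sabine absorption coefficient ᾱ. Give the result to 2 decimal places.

0.32

S = Σ Sᵢ = 143.4 + 17.6 + 165 + 14.3 + 143.4 + 4.1 + 15.5 = 503.3 m².
Weighted sum Σ Sα = 160.769.
ᾱ = 160.769 / 503.3 = 0.32.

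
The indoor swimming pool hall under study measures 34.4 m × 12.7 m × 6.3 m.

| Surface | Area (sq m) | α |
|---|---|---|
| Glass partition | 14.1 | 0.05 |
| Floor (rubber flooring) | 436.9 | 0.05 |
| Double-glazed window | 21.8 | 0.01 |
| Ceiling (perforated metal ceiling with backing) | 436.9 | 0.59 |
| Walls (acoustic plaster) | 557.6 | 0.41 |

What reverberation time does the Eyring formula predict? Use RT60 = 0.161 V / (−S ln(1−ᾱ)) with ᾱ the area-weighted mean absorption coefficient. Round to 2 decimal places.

0.71 s

S = Σ Sᵢ = 1467.3 sq m.
Σ(Sᵢαᵢ) = 14.1×0.05 + 436.9×0.05 + 21.8×0.01 + 436.9×0.59 + 557.6×0.41 = 509.155.
ᾱ = 509.155 / 1467.3 = 0.3470.
−S·ln(1−ᾱ) = −1467.3 × ln(1 − 0.3470) = 625.331.
V = 34.4 × 12.7 × 6.3 = 2752.344 m³.
T = 0.161·V/[−S·ln(1−ᾱ)] = 0.161·2752.344/625.331 = 0.71 s.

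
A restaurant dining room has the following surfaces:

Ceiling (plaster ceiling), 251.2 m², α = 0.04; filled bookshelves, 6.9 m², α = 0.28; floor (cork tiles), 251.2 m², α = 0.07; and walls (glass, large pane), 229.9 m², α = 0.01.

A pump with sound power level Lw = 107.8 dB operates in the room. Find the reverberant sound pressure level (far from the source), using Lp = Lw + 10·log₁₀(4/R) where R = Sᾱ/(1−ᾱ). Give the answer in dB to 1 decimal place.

Σ(Sᵢαᵢ) = 251.2·0.04 + 6.9·0.28 + 251.2·0.07 + 229.9·0.01 = 31.863; total area S = 739.2 m².
ᾱ = 0.0431, so room constant R = A/(1−ᾱ) = 33.298 m².
Lp = Lw + 10 log₁₀(4/R) = 107.8 -9.20 = 98.6 dB.

98.6 dB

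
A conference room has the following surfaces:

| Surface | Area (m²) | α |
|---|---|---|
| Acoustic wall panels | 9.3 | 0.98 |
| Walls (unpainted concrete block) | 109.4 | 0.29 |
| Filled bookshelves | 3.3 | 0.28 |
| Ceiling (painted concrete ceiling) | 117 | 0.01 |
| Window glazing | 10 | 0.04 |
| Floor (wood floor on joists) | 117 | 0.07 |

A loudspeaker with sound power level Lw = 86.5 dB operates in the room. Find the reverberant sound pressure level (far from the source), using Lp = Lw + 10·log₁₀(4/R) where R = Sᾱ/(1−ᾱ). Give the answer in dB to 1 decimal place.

74.7 dB

Σ(Sᵢαᵢ) = 9.3×0.98 + 109.4×0.29 + 3.3×0.28 + 117×0.01 + 10×0.04 + 117×0.07 = 51.524; total area S = 366.0 m².
ᾱ = 51.524/366.0 = 0.1408; R = Sᾱ/(1−ᾱ) = 51.524/(1−0.1408) = 59.967 m².
Lp = Lw + 10 log₁₀(4/R) = 86.5 -11.76 = 74.7 dB.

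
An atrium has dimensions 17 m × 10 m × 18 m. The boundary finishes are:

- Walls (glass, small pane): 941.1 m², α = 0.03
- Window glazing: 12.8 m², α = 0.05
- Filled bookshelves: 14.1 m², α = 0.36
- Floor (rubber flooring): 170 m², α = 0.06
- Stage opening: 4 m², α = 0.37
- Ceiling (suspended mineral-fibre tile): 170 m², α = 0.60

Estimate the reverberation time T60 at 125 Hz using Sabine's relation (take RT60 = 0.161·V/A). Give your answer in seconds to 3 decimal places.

3.337 s

Summing Sᵢαᵢ: 28.233 + 0.640 + 5.076 + 10.200 + 1.480 + 102.000 → A = 147.629 sabins.
Volume V = 17 × 10 × 18 = 3060 m³.
T = 0.161 V/A = 0.161·3060/147.629 = 3.337 s.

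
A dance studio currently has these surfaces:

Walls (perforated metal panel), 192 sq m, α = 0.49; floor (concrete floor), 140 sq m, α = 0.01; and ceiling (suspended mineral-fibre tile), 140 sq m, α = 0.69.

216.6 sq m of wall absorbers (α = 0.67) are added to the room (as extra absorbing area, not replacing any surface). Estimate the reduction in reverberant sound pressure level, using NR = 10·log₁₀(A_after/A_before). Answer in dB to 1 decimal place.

Total absorption A_before = 192×0.49 + 140×0.01 + 140×0.69
  = 94.080 + 1.400 + 96.600 = 192.080 sq m sabins.
Treatment contributes 216.6·0.67 = 145.122 sabins.
New total A_after = 337.202 sabins.
Reduction = 10 log₁₀(A_after/A_before) = 10 log₁₀(1.7555) = 2.4 dB.

2.4 dB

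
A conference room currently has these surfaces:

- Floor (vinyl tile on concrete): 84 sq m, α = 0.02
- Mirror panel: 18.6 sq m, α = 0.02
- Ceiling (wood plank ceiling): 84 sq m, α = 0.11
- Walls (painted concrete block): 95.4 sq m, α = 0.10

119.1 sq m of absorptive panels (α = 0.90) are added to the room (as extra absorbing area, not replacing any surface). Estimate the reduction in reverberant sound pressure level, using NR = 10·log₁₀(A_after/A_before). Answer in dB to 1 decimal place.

7.9 dB

A_before = Σ Sᵢαᵢ = 84·0.02 + 18.6·0.02 + 84·0.11 + 95.4·0.10 = 20.832 sabins.
Added absorption = 119.1 × 0.90 = 107.190 sabins.
A_after = 20.832 + 107.190 = 128.022 sabins.
Reduction = 10 log₁₀(A_after/A_before) = 10 log₁₀(6.1454) = 7.9 dB.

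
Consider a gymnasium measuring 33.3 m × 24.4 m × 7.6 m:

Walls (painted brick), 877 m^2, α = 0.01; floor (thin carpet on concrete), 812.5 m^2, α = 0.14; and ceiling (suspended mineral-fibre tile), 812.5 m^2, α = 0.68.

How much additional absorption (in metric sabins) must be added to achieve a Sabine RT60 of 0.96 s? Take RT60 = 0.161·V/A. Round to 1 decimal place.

360.6 sabins

Summing Sᵢαᵢ: 8.770 + 113.750 + 552.500 → A₁ = 675.020 sabins.
Target A₂ = 0.161·6175.152/0.96 = 1035.624 sabins (V = 6175.152 m³).
Additional absorption ΔA = 1035.624 − 675.020 = 360.6 sabins.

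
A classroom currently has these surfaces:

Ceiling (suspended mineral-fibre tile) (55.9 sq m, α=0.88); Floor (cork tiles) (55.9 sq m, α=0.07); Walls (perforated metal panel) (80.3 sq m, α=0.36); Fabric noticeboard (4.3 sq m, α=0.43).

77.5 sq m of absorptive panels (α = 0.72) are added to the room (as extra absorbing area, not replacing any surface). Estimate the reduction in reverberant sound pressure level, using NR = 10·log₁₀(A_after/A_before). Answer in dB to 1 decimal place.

2.2 dB

A_before = Σ Sᵢαᵢ = 55.9×0.88 + 55.9×0.07 + 80.3×0.36 + 4.3×0.43 = 83.862 sabins.
Treatment contributes 77.5·0.72 = 55.800 sabins.
New total A_after = 139.662 sabins.
Reduction = 10 log₁₀(A_after/A_before) = 10 log₁₀(1.6654) = 2.2 dB.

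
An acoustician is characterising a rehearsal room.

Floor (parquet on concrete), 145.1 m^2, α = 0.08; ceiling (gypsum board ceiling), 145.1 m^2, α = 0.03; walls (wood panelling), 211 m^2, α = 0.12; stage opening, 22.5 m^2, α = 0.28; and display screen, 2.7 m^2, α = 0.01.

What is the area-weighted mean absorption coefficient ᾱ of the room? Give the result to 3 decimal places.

Total surface area S = 526.4 m^2.
Weighted sum Σ Sα = 47.608.
ᾱ = 47.608 / 526.4 = 0.090.

0.090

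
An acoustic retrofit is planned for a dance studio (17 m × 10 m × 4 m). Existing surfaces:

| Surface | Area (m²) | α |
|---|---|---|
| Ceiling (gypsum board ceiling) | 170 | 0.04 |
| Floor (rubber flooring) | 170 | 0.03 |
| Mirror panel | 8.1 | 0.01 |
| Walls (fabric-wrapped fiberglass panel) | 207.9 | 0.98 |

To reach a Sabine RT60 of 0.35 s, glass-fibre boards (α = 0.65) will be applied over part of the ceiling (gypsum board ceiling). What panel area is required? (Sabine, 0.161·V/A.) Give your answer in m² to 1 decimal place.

Equivalent absorption area: A₁ = 170·0.04 + 170·0.03 + 8.1·0.01 + 207.9·0.98 = 215.723 m².
V = 680 m³. Target absorption A₂ = 0.161 × 680 / 0.35 = 312.800 sabins.
Absorption to add: 312.800 − 215.723 = 97.077 sabins.
Each m² of panel replacing the ceiling (gypsum board ceiling) adds (0.65 − 0.04) = 0.61 sabins.
Panel area = 97.077 / 0.61 = 159.1 m².

159.1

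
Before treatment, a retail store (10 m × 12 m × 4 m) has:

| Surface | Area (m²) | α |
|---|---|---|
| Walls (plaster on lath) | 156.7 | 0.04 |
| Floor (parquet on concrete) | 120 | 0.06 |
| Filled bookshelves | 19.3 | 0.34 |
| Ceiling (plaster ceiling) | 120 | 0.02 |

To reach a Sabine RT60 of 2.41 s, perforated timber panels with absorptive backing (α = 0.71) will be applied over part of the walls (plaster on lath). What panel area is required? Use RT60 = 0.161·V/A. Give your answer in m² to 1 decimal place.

14.4

Equivalent absorption area: A₁ = 156.7×0.04 + 120×0.06 + 19.3×0.34 + 120×0.02 = 22.430 m².
V = 480 m³. Target absorption A₂ = 0.161 × 480 / 2.41 = 32.066 sabins.
ΔA needed = 32.066 − 22.430 = 9.636 sabins.
Each m² of panel replacing the walls (plaster on lath) adds (0.71 − 0.04) = 0.67 sabins.
Panel area = 9.636 / 0.67 = 14.4 m².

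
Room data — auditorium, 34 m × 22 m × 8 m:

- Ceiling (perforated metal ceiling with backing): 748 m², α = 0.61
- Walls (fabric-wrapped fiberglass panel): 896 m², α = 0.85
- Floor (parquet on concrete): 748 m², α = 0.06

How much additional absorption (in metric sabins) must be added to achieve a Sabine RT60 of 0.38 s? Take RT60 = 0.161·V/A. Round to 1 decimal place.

1272.6 sabins

Summing Sᵢαᵢ: 456.280 + 761.600 + 44.880 → A₁ = 1262.760 sabins.
V = 5984 m³. Required absorption A₂ = 0.161 × 5984 / 0.38 = 2535.326 sabins.
Additional absorption ΔA = 2535.326 − 1262.760 = 1272.6 sabins.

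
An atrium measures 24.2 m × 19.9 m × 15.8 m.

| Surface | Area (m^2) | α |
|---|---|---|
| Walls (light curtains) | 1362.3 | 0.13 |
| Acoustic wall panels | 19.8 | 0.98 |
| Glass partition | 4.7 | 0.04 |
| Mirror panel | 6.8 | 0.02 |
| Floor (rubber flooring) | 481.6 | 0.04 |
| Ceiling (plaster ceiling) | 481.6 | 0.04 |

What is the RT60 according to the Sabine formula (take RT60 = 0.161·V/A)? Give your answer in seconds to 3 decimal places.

Equivalent absorption area: A = 1362.3×0.13 + 19.8×0.98 + 4.7×0.04 + 6.8×0.02 + 481.6×0.04 + 481.6×0.04 = 235.355 m^2.
Room volume: 7608.964 m³.
Sabine: RT60 = 0.161 × 7608.964 / 235.355 = 5.205 s.

5.205 sec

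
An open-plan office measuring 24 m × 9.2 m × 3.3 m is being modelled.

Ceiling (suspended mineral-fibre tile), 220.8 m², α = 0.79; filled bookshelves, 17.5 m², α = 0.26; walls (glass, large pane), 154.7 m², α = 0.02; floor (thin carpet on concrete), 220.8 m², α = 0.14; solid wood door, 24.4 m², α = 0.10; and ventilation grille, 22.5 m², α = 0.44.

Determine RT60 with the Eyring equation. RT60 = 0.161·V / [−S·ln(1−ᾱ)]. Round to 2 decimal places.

S = Σ Sᵢ = 660.7 m².
Σ(Sᵢαᵢ) = 220.8·0.79 + 17.5·0.26 + 154.7·0.02 + 220.8·0.14 + 24.4·0.10 + 22.5·0.44 = 225.328.
ᾱ = 225.328 / 660.7 = 0.3410.
Eyring denominator: −S ln(1−ᾱ) = 275.533.
V = 24 × 9.2 × 3.3 = 728.64 m³.
RT60 = 0.161 × 728.64 / 275.533 = 0.43 s.

0.43 s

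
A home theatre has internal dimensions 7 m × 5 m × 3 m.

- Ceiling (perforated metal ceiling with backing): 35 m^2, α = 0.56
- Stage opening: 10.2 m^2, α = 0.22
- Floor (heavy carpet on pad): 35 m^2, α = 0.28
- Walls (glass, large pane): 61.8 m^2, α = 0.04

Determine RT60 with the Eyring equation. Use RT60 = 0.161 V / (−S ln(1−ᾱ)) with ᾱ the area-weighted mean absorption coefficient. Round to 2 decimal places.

S = Σ Sᵢ = 142.0 m^2.
Absorption A = 35·0.56 + 10.2·0.22 + 35·0.28 + 61.8·0.04 = 34.116 sabins.
ᾱ = 34.116 / 142.0 = 0.2403.
Eyring denominator: −S ln(1−ᾱ) = 39.026.
V = 7 × 5 × 3 = 105 m³.
RT60 = 0.161 × 105 / 39.026 = 0.43 s.

0.43 sec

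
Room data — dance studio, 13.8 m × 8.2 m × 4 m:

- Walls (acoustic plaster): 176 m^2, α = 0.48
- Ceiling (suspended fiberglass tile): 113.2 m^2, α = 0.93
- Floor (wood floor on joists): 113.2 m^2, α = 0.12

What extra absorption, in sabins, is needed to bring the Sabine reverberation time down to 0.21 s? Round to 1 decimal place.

143.7 sabins

Equivalent absorption area: A₁ = 176×0.48 + 113.2×0.93 + 113.2×0.12 = 203.340 m^2.
V = 452.64 m³. Required absorption A₂ = 0.161 × 452.64 / 0.21 = 347.024 sabins.
ΔA = A₂ − A₁ = 347.024 − 203.340 = 143.7 sabins.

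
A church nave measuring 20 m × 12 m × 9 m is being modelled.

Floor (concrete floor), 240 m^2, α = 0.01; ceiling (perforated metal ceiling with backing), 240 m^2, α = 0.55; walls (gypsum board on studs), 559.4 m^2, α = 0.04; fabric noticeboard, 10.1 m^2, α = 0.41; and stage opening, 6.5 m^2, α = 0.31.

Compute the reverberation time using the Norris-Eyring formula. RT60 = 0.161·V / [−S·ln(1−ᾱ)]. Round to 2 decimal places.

S = Σ Sᵢ = 1056.0 m^2.
Absorption A = 240·0.01 + 240·0.55 + 559.4·0.04 + 10.1·0.41 + 6.5·0.31 = 162.932 sabins.
Mean coefficient ᾱ = A/S = 0.1543.
Eyring denominator: −S ln(1−ᾱ) = 176.976.
V = 20 × 12 × 9 = 2160 m³.
RT60 = 0.161 × 2160 / 176.976 = 1.97 s.

1.97 seconds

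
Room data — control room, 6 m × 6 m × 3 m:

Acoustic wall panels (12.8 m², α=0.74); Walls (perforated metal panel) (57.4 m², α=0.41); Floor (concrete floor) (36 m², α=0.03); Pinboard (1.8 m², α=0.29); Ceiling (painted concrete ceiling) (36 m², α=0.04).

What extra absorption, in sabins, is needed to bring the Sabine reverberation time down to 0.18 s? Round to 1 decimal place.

Equivalent absorption area: A₁ = 12.8×0.74 + 57.4×0.41 + 36×0.03 + 1.8×0.29 + 36×0.04 = 36.048 m².
Target A₂ = 0.161·108/0.18 = 96.600 sabins (V = 108 m³).
Shortfall: 96.600 − 36.048 = 60.6 sabins.

60.6 sabins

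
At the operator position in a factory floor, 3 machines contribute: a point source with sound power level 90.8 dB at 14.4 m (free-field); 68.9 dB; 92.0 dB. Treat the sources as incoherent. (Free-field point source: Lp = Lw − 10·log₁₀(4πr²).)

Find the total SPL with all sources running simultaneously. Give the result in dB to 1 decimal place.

92.0 dB

Source at 14.4 m: Lp = 90.8 − 10·log₁₀(4π·14.4²) = 90.8 − 10·log₁₀(2605.763) = 56.6 dB.
Sum in the linear (power) domain: Σ 10^(Lᵢ/10) = 10^(56.6/10) + 10^(68.9/10) + 10^(92.0/10) = 1.593e+09.
Combined level = 10 log₁₀(1.593e+09) = 92.0 dB.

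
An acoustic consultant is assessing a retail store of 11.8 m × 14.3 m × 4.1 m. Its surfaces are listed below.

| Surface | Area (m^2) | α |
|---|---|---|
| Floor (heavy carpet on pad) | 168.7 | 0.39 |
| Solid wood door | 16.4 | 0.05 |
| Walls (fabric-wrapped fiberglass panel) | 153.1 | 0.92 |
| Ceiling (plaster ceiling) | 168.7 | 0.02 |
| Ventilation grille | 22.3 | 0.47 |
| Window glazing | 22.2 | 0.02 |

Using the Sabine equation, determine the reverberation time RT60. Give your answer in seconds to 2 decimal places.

0.50 sec

A = Σ Sᵢαᵢ = 168.7×0.39 + 16.4×0.05 + 153.1×0.92 + 168.7×0.02 + 22.3×0.47 + 22.2×0.02 = 221.764 sabins.
Room volume: 691.834 m³.
Sabine: RT60 = 0.161 × 691.834 / 221.764 = 0.50 s.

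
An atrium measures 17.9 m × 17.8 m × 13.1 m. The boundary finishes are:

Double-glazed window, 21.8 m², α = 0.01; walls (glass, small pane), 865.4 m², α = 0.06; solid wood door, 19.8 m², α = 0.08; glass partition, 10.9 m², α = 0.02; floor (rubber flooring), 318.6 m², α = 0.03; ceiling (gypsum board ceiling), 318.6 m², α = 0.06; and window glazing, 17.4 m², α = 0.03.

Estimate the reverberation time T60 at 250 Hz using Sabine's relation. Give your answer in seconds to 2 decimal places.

A = Σ Sᵢαᵢ = 21.8·0.01 + 865.4·0.06 + 19.8·0.08 + 10.9·0.02 + 318.6·0.03 + 318.6·0.06 + 17.4·0.03 = 83.140 sabins.
V = 17.9·17.8·13.1 = 4173.922 m³.
Sabine: RT60 = 0.161 × 4173.922 / 83.140 = 8.08 s.

8.08 s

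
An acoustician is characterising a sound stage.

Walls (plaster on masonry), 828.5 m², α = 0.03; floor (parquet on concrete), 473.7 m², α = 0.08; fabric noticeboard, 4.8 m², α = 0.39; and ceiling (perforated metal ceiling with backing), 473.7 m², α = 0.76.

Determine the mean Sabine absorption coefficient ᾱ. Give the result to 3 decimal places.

0.238

Total surface area S = 1780.7 m².
A = 828.5·0.03 + 473.7·0.08 + 4.8·0.39 + 473.7·0.76 = 424.635 sabins.
ᾱ = A/S = 0.238.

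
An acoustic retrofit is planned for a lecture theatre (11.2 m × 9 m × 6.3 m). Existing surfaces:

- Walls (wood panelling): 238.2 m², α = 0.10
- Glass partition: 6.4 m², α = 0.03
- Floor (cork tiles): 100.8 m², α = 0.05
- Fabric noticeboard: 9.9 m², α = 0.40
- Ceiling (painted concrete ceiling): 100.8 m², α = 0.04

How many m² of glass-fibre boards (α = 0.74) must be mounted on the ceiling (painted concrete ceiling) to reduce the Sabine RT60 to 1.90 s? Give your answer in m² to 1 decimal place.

24.0

Total absorption A₁ = 238.2·0.10 + 6.4·0.03 + 100.8·0.05 + 9.9·0.40 + 100.8·0.04
  = 23.820 + 0.192 + 5.040 + 3.960 + 4.032 = 37.044 m² sabins.
Required A₂ = 0.161·635.04/1.90 = 53.811 sabins.
ΔA needed = 53.811 − 37.044 = 16.767 sabins.
Net gain per m²: Δα = 0.74 − 0.04 = 0.70.
Area = ΔA/Δα = 16.767/0.70 = 24.0 m².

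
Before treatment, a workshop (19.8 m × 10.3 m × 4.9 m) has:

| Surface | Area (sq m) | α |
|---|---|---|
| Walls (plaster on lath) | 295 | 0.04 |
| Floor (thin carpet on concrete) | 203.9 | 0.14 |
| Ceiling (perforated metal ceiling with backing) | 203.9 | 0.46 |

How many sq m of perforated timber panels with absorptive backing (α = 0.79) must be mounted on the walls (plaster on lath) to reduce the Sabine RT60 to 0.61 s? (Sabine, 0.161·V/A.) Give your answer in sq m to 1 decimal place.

172.8

Summing Sᵢαᵢ: 11.800 + 28.546 + 93.794 → A₁ = 134.140 sabins.
V = 999.306 m³. Target absorption A₂ = 0.161 × 999.306 / 0.61 = 263.751 sabins.
ΔA needed = 263.751 − 134.140 = 129.611 sabins.
Net gain per sq m: Δα = 0.79 − 0.04 = 0.75.
Area = ΔA/Δα = 129.611/0.75 = 172.8 sq m.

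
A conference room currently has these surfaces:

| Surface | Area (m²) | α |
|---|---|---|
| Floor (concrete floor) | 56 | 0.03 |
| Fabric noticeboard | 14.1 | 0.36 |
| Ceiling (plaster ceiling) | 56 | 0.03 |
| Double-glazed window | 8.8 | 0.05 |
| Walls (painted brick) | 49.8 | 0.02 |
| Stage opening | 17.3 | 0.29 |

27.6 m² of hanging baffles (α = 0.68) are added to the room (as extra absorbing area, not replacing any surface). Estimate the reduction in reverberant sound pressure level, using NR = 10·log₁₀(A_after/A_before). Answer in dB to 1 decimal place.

Equivalent absorption area: A_before = 56·0.03 + 14.1·0.36 + 56·0.03 + 8.8·0.05 + 49.8·0.02 + 17.3·0.29 = 14.889 m².
Treatment contributes 27.6·0.68 = 18.768 sabins.
A_after = 14.889 + 18.768 = 33.657 sabins.
NR = 10·log₁₀(33.657/14.889) = 3.5 dB.

3.5 dB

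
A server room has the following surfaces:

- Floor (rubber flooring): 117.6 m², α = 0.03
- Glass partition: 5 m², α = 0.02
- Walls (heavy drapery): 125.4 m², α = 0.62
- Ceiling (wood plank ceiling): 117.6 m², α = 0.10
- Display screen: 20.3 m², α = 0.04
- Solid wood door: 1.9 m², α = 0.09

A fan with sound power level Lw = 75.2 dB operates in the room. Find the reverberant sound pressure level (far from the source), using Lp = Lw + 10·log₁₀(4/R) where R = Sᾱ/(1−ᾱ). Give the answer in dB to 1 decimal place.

A = 94.119 sabins; S = 387.8 m².
ᾱ = 0.2427, so room constant R = A/(1−ᾱ) = 124.282 m².
Lp = Lw + 10 log₁₀(4/R) = 75.2 -14.92 = 60.3 dB.

60.3 dB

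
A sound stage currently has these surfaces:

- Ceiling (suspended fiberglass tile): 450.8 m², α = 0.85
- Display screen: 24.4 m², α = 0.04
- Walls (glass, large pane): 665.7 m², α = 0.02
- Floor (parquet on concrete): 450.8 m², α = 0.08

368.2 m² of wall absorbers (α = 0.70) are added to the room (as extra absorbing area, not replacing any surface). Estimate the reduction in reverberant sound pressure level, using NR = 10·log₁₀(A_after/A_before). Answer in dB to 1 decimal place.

A_before = Σ Sᵢαᵢ = 450.8×0.85 + 24.4×0.04 + 665.7×0.02 + 450.8×0.08 = 433.534 sabins.
Added absorption = 368.2 × 0.70 = 257.740 sabins.
A_after = 433.534 + 257.740 = 691.274 sabins.
NR = 10·log₁₀(691.274/433.534) = 2.0 dB.

2.0 dB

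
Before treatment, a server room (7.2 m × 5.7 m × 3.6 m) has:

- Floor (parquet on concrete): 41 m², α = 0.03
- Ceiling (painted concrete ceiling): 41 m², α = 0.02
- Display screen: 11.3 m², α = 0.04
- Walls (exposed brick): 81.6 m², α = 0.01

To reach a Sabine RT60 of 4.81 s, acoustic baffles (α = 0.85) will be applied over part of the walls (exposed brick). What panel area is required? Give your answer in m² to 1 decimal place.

1.9

Equivalent absorption area: A₁ = 41·0.03 + 41·0.02 + 11.3·0.04 + 81.6·0.01 = 3.318 m².
Required A₂ = 0.161·147.744/4.81 = 4.945 sabins.
ΔA needed = 4.945 − 3.318 = 1.627 sabins.
Net gain per m²: Δα = 0.85 − 0.01 = 0.84.
Panel area = 1.627 / 0.84 = 1.9 m².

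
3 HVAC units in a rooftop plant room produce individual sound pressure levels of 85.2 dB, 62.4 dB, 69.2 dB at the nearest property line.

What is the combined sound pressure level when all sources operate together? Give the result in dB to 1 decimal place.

85.3 dB

Converting to relative power and adding: 10^(85.2/10) + 10^(62.4/10) + 10^(69.2/10) = 3.412e+08.
L_total = 10·log₁₀(3.412e+08) = 85.3 dB.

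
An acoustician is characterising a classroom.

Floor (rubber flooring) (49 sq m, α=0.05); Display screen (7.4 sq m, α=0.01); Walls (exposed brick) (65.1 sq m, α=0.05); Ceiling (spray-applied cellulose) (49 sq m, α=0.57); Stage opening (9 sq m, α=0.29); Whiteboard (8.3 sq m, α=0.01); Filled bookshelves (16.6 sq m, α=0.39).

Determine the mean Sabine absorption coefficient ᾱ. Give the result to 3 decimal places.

Total surface area S = 204.4 sq m.
Σ(Sᵢαᵢ) = 49×0.05 + 7.4×0.01 + 65.1×0.05 + 49×0.57 + 9×0.29 + 8.3×0.01 + 16.6×0.39 = 42.876.
ᾱ = 42.876 / 204.4 = 0.210.

0.210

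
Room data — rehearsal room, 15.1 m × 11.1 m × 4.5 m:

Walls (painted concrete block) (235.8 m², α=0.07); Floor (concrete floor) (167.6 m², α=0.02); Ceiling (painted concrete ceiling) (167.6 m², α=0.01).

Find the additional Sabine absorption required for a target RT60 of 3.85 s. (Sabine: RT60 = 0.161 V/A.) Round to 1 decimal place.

A₁ = Σ Sᵢαᵢ = 235.8×0.07 + 167.6×0.02 + 167.6×0.01 = 21.534 sabins.
Target A₂ = 0.161·754.245/3.85 = 31.541 sabins (V = 754.245 m³).
Additional absorption ΔA = 31.541 − 21.534 = 10.0 sabins.

10.0 sabins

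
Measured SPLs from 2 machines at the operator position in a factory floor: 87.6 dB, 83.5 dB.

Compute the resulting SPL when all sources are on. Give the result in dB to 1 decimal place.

Converting to relative power and adding: 10^(87.6/10) + 10^(83.5/10) = 7.993e+08.
Back to dB: 10·log₁₀ Σ = 89.0 dB.

89.0 dB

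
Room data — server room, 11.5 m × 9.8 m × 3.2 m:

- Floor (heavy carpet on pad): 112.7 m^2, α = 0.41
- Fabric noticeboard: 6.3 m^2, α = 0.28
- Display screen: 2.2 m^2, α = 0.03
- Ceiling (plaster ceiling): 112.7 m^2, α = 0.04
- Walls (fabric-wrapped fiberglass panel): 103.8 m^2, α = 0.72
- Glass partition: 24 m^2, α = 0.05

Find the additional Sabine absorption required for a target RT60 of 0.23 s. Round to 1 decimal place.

A₁ = Σ Sᵢαᵢ = 112.7·0.41 + 6.3·0.28 + 2.2·0.03 + 112.7·0.04 + 103.8·0.72 + 24·0.05 = 128.481 sabins.
Target A₂ = 0.161·360.64/0.23 = 252.448 sabins (V = 360.64 m³).
Additional absorption ΔA = 252.448 − 128.481 = 124.0 sabins.

124.0 sabins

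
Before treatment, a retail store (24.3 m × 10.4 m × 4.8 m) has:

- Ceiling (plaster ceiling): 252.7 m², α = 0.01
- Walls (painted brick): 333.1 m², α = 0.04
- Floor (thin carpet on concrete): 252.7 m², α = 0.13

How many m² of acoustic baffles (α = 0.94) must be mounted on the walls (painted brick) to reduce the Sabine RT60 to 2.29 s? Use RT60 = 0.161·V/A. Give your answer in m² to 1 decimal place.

Equivalent absorption area: A₁ = 252.7×0.01 + 333.1×0.04 + 252.7×0.13 = 48.702 m².
Required A₂ = 0.161·1213.056/2.29 = 85.285 sabins.
ΔA needed = 85.285 − 48.702 = 36.583 sabins.
Net gain per m²: Δα = 0.94 − 0.04 = 0.90.
Panel area = 36.583 / 0.90 = 40.6 m².

40.6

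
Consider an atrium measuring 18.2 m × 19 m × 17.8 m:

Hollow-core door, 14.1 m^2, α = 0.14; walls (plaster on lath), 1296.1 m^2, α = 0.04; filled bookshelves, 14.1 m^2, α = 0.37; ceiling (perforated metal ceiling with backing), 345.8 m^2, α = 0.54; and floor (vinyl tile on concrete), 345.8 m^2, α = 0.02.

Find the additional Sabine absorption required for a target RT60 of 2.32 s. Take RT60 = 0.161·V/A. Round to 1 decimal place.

174.5 sabins

Total absorption A₁ = 14.1×0.14 + 1296.1×0.04 + 14.1×0.37 + 345.8×0.54 + 345.8×0.02
  = 1.974 + 51.844 + 5.217 + 186.732 + 6.916 = 252.683 m^2 sabins.
V = 6155.24 m³. Required absorption A₂ = 0.161 × 6155.24 / 2.32 = 427.152 sabins.
Additional absorption ΔA = 427.152 − 252.683 = 174.5 sabins.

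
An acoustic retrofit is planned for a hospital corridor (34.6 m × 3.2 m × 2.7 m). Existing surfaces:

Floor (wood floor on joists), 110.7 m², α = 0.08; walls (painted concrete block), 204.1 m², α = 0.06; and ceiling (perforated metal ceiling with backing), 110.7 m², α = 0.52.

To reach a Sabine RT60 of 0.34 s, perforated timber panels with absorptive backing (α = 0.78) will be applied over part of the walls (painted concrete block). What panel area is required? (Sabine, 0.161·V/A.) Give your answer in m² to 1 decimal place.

87.4

Equivalent absorption area: A₁ = 110.7·0.08 + 204.1·0.06 + 110.7·0.52 = 78.666 m².
Required A₂ = 0.161·298.944/0.34 = 141.559 sabins.
ΔA needed = 141.559 − 78.666 = 62.893 sabins.
Each m² of panel replacing the walls (painted concrete block) adds (0.78 − 0.06) = 0.72 sabins.
Area = ΔA/Δα = 62.893/0.72 = 87.4 m².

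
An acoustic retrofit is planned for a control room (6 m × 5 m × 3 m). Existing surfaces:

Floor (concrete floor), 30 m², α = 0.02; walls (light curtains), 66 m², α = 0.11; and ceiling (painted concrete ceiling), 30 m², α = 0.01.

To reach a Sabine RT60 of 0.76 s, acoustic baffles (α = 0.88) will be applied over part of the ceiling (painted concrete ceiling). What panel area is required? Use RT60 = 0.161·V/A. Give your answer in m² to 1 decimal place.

12.5

Total absorption A₁ = 30*0.02 + 66*0.11 + 30*0.01
  = 0.600 + 7.260 + 0.300 = 8.160 m² sabins.
Required A₂ = 0.161·90/0.76 = 19.066 sabins.
ΔA needed = 19.066 − 8.160 = 10.906 sabins.
Each m² of panel replacing the ceiling (painted concrete ceiling) adds (0.88 − 0.01) = 0.87 sabins.
Panel area = 10.906 / 0.87 = 12.5 m².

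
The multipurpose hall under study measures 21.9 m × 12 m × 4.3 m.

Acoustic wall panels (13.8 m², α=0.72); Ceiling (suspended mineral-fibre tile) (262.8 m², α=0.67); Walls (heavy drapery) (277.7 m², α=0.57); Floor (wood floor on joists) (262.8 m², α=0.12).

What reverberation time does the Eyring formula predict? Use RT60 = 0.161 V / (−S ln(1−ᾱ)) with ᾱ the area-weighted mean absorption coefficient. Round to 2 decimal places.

S = Σ Sᵢ = 817.1 m².
Absorption A = 13.8×0.72 + 262.8×0.67 + 277.7×0.57 + 262.8×0.12 = 375.837 sabins.
ᾱ = 375.837 / 817.1 = 0.4600.
−S·ln(1−ᾱ) = −817.1 × ln(1 − 0.4600) = 503.486.
V = 21.9 × 12 × 4.3 = 1130.04 m³.
T = 0.161·V/[−S·ln(1−ᾱ)] = 0.161·1130.04/503.486 = 0.36 s.

0.36 sec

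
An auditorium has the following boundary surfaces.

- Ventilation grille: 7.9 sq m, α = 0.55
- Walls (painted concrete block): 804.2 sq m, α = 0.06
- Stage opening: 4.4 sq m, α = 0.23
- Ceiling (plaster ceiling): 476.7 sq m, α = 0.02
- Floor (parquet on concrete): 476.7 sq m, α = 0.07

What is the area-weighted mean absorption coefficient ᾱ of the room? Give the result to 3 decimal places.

S = Σ Sᵢ = 7.9 + 804.2 + 4.4 + 476.7 + 476.7 = 1769.9 sq m.
Weighted sum Σ Sα = 96.512.
ᾱ = A/S = 0.055.

0.055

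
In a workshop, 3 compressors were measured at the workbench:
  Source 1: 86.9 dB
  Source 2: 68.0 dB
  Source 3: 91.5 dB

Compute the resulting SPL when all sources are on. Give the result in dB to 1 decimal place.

Converting to relative power and adding: 10^(86.9/10) + 10^(68.0/10) + 10^(91.5/10) = 1.909e+09.
Combined level = 10 log₁₀(1.909e+09) = 92.8 dB.

92.8 dB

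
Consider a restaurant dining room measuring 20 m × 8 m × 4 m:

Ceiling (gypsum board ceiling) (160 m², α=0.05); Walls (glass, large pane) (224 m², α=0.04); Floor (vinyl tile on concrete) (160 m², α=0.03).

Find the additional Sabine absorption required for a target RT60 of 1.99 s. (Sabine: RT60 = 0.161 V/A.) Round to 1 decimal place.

Equivalent absorption area: A₁ = 160*0.05 + 224*0.04 + 160*0.03 = 21.760 m².
For T = 1.99 s, need A₂ = 0.161·V/T = 0.161·640/1.99 = 51.779 sabins.
Additional absorption ΔA = 51.779 − 21.760 = 30.0 sabins.

30.0 sabins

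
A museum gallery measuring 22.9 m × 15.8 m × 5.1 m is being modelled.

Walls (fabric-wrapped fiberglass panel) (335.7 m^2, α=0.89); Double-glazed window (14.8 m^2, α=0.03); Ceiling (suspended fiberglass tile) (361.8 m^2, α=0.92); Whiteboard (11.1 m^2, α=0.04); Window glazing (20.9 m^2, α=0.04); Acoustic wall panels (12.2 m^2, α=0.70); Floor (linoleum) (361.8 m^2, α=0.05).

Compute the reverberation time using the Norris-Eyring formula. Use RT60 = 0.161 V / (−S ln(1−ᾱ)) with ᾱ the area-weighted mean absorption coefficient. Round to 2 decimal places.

Total surface area S = 335.7 + 14.8 + 361.8 + 11.1 + 20.9 + 12.2 + 361.8 = 1118.3 m^2.
Absorption A = 335.7·0.89 + 14.8·0.03 + 361.8·0.92 + 11.1·0.04 + 20.9·0.04 + 12.2·0.70 + 361.8·0.05 = 659.983 sabins.
ᾱ = 659.983 / 1118.3 = 0.5902.
Eyring denominator: −S ln(1−ᾱ) = 997.620.
V = 22.9 × 15.8 × 5.1 = 1845.282 m³.
RT60 = 0.161 × 1845.282 / 997.620 = 0.30 s.

0.30 s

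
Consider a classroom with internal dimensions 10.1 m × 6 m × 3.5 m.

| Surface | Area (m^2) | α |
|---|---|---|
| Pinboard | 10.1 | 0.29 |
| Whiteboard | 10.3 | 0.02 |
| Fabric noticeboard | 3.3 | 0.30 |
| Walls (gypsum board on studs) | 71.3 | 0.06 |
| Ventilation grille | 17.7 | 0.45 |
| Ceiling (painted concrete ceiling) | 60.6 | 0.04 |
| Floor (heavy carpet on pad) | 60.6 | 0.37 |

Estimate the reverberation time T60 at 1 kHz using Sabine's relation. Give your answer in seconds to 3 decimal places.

0.829 sec

Summing Sᵢαᵢ: 2.929 + 0.206 + 0.990 + 4.278 + 7.965 + 2.424 + 22.422 → A = 41.214 sabins.
Volume V = 10.1 × 6 × 3.5 = 212.1 m³.
T = 0.161 V/A = 0.161·212.1/41.214 = 0.829 s.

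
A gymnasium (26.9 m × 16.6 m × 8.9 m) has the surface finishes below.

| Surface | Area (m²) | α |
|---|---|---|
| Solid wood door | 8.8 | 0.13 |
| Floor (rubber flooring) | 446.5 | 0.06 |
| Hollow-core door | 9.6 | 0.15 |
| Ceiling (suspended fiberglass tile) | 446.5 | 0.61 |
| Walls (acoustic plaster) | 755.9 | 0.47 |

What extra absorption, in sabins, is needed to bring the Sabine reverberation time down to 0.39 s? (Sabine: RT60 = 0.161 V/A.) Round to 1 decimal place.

Summing Sᵢαᵢ: 1.144 + 26.790 + 1.440 + 272.365 + 355.273 → A₁ = 657.012 sabins.
V = 3974.206 m³. Required absorption A₂ = 0.161 × 3974.206 / 0.39 = 1640.634 sabins.
Shortfall: 1640.634 − 657.012 = 983.6 sabins.

983.6 sabins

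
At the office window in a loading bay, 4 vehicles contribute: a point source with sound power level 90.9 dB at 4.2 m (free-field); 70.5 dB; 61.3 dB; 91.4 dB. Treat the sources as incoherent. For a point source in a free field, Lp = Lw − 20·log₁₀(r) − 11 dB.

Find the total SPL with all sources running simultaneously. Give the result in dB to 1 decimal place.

91.5 dB

Source at 4.2 m: Lp = 90.9 − 20·log₁₀(4.2) − 11 = 67.4 dB.
Σ 10^(Lᵢ/10) = 1.398e+09.
Combined level = 10 log₁₀(1.398e+09) = 91.5 dB.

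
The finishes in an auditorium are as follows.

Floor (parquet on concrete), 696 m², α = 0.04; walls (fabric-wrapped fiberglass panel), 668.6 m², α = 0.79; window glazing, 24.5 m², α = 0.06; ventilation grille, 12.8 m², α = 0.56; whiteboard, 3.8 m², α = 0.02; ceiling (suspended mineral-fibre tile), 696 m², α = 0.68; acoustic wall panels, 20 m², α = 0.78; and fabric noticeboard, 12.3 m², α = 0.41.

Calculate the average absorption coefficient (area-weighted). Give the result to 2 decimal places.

0.50

S = Σ Sᵢ = 696 + 668.6 + 24.5 + 12.8 + 3.8 + 696 + 20 + 12.3 = 2134.0 m².
Σ(Sᵢαᵢ) = 696·0.04 + 668.6·0.79 + 24.5·0.06 + 12.8·0.56 + 3.8·0.02 + 696·0.68 + 20·0.78 + 12.3·0.41 = 1058.671.
ᾱ = A/S = 0.50.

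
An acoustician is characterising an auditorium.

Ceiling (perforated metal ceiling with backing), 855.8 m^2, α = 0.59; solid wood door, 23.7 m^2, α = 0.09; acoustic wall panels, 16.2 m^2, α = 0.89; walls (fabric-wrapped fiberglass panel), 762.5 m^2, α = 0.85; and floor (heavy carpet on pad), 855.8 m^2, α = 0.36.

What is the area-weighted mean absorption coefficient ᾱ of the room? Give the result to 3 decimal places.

S = Σ Sᵢ = 855.8 + 23.7 + 16.2 + 762.5 + 855.8 = 2514.0 m^2.
A = 855.8*0.59 + 23.7*0.09 + 16.2*0.89 + 762.5*0.85 + 855.8*0.36 = 1477.686 sabins.
ᾱ = A/S = 0.588.

0.588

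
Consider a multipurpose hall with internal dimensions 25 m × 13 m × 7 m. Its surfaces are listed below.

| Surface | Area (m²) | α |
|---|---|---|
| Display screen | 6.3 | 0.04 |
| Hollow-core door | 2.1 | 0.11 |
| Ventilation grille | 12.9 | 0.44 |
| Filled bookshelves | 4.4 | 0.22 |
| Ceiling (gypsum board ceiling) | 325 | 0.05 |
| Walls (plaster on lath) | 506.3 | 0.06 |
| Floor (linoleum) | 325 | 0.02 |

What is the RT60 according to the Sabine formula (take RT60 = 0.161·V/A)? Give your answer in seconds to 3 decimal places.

6.079 seconds

A = Σ Sᵢαᵢ = 6.3*0.04 + 2.1*0.11 + 12.9*0.44 + 4.4*0.22 + 325*0.05 + 506.3*0.06 + 325*0.02 = 60.255 sabins.
Volume V = 25 × 13 × 7 = 2275 m³.
T = 0.161 V/A = 0.161·2275/60.255 = 6.079 s.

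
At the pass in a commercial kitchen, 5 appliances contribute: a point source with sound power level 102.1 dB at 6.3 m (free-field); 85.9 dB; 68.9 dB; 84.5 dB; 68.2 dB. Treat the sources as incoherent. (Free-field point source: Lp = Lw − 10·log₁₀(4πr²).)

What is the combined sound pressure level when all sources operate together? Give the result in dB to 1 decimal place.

Source at 6.3 m: Lp = 102.1 − 10·log₁₀(4π·6.3²) = 102.1 − 10·log₁₀(498.759) = 75.1 dB.
Converting to relative power and adding: 10^(75.1/10) + 10^(85.9/10) + 10^(68.9/10) + 10^(84.5/10) + 10^(68.2/10) = 7.176e+08.
Combined level = 10 log₁₀(7.176e+08) = 88.6 dB.

88.6 dB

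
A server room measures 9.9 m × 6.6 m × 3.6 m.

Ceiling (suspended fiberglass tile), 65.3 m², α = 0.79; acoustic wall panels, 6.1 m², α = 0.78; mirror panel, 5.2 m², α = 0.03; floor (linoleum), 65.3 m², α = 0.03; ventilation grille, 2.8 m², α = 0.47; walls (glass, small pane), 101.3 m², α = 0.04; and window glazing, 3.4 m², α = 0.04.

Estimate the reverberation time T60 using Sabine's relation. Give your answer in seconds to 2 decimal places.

Total absorption A = 65.3*0.79 + 6.1*0.78 + 5.2*0.03 + 65.3*0.03 + 2.8*0.47 + 101.3*0.04 + 3.4*0.04
  = 51.587 + 4.758 + 0.156 + 1.959 + 1.316 + 4.052 + 0.136 = 63.964 m² sabins.
Room volume: 235.224 m³.
Sabine: RT60 = 0.161 × 235.224 / 63.964 = 0.59 s.

0.59 sec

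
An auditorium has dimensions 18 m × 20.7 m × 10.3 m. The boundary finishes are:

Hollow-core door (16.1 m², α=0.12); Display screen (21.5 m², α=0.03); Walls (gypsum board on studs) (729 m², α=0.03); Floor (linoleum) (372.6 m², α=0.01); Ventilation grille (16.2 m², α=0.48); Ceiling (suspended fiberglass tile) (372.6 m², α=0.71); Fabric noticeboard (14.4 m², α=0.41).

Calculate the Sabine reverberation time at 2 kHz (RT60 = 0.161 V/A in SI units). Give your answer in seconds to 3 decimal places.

2.017 seconds

Summing Sᵢαᵢ: 1.932 + 0.645 + 21.870 + 3.726 + 7.776 + 264.546 + 5.904 → A = 306.399 sabins.
Volume V = 18 × 20.7 × 10.3 = 3837.78 m³.
Sabine: RT60 = 0.161 × 3837.78 / 306.399 = 2.017 s.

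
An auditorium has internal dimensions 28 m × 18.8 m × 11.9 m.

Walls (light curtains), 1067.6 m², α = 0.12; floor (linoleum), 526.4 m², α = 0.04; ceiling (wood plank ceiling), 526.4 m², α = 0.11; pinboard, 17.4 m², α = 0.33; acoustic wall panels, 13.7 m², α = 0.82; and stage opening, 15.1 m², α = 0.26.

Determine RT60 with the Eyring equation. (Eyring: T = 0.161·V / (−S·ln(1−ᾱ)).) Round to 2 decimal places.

4.19 sec

S = Σ Sᵢ = 2166.6 m².
Absorption A = 1067.6×0.12 + 526.4×0.04 + 526.4×0.11 + 17.4×0.33 + 13.7×0.82 + 15.1×0.26 = 227.974 sabins.
ᾱ = 227.974 / 2166.6 = 0.1052.
Eyring denominator: −S ln(1−ᾱ) = 240.829.
V = 28 × 18.8 × 11.9 = 6264.16 m³.
RT60 = 0.161 × 6264.16 / 240.829 = 4.19 s.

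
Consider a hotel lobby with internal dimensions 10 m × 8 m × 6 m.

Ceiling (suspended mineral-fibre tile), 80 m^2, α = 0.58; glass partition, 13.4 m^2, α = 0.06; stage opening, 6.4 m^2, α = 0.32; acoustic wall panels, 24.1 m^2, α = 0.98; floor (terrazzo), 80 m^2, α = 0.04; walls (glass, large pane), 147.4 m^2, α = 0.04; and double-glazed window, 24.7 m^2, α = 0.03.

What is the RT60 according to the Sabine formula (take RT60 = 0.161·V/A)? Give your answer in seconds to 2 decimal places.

Equivalent absorption area: A = 80×0.58 + 13.4×0.06 + 6.4×0.32 + 24.1×0.98 + 80×0.04 + 147.4×0.04 + 24.7×0.03 = 82.707 m^2.
V = 10·8·6 = 480 m³.
T = 0.161 V/A = 0.161·480/82.707 = 0.93 s.

0.93 seconds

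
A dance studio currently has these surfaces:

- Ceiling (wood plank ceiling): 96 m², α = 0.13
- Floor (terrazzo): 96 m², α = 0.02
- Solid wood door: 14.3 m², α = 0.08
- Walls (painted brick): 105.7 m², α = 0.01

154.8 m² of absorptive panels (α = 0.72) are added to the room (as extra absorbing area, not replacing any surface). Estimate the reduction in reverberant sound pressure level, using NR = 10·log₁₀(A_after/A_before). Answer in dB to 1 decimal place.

8.9 dB

A_before = Σ Sᵢαᵢ = 96×0.13 + 96×0.02 + 14.3×0.08 + 105.7×0.01 = 16.601 sabins.
Added absorption = 154.8 × 0.72 = 111.456 sabins.
New total A_after = 128.057 sabins.
NR = 10·log₁₀(128.057/16.601) = 8.9 dB.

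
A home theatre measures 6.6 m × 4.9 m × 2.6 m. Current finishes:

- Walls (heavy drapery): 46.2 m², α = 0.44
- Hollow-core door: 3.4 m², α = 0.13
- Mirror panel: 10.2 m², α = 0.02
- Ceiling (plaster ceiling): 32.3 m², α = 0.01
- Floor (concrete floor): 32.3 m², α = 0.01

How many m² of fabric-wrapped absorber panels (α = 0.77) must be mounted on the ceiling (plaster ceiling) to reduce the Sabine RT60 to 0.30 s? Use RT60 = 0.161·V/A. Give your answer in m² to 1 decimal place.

A₁ = Σ Sᵢαᵢ = 46.2*0.44 + 3.4*0.13 + 10.2*0.02 + 32.3*0.01 + 32.3*0.01 = 21.620 sabins.
Required A₂ = 0.161·84.084/0.30 = 45.125 sabins.
ΔA needed = 45.125 − 21.620 = 23.505 sabins.
Net gain per m²: Δα = 0.77 − 0.01 = 0.76.
Area = ΔA/Δα = 23.505/0.76 = 30.9 m².

30.9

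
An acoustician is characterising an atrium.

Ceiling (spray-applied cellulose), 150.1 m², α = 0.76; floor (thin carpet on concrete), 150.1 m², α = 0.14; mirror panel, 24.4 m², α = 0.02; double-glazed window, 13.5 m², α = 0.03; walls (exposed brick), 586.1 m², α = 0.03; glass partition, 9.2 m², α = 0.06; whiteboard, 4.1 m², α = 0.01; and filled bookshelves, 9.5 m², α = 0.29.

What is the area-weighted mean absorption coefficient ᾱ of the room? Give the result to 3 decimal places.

0.166

S = Σ Sᵢ = 150.1 + 150.1 + 24.4 + 13.5 + 586.1 + 9.2 + 4.1 + 9.5 = 947.0 m².
A = 150.1·0.76 + 150.1·0.14 + 24.4·0.02 + 13.5·0.03 + 586.1·0.03 + 9.2·0.06 + 4.1·0.01 + 9.5·0.29 = 156.914 sabins.
ᾱ = A/S = 0.166.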